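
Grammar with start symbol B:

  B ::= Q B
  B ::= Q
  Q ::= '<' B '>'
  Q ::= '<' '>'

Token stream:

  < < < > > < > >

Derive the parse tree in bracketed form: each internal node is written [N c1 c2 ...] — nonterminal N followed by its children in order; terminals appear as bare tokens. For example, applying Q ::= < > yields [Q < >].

B
Q
< B >
< Q B >
< < B > B >
< < Q > B >
< < < > > B >
< < < > > Q >
< < < > > < > >

[B [Q < [B [Q < [B [Q < >]] >] [B [Q < >]]] >]]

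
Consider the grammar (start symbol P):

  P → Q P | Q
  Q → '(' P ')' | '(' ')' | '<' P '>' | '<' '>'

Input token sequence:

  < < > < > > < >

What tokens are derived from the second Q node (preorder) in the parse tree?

< >

[P [Q < [P [Q < >] [P [Q < >]]] >] [P [Q < >]]]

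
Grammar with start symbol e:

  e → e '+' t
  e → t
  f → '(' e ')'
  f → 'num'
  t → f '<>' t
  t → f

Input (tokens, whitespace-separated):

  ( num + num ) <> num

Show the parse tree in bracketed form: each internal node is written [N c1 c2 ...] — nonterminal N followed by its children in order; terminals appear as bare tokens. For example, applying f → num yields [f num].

[e [t [f ( [e [e [t [f num]]] + [t [f num]]] )] <> [t [f num]]]]

e
t
f <> t
( e ) <> t
( e + t ) <> t
( t + t ) <> t
( f + t ) <> t
( num + t ) <> t
( num + f ) <> t
( num + num ) <> t
( num + num ) <> f
( num + num ) <> num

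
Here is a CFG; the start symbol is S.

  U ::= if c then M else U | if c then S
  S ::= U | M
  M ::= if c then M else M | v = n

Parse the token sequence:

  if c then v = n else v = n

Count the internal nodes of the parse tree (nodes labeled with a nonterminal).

4

[S [M if c then [M v = n] else [M v = n]]]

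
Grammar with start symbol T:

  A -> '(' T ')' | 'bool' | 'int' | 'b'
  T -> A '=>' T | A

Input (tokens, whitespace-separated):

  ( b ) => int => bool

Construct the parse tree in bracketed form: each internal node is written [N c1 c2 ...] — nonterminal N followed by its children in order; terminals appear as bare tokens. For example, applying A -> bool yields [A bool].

[T [A ( [T [A b]] )] => [T [A int] => [T [A bool]]]]

T
A => T
( T ) => T
( A ) => T
( b ) => T
( b ) => A => T
( b ) => int => T
( b ) => int => A
( b ) => int => bool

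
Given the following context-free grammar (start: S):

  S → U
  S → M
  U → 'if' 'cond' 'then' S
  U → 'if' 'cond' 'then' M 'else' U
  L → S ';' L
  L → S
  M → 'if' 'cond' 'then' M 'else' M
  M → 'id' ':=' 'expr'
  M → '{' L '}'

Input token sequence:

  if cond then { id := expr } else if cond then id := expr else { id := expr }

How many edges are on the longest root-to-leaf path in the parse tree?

7

[S [M if cond then [M { [L [S [M id := expr]]] }] else [M if cond then [M id := expr] else [M { [L [S [M id := expr]]] }]]]]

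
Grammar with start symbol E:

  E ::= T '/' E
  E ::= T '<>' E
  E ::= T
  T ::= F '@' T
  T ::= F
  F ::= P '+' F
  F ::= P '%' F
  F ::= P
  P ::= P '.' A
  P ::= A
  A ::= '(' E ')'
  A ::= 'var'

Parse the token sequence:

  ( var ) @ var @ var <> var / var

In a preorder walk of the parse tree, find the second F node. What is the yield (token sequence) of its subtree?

var

[E [T [F [P [A ( [E [T [F [P [A var]]]]] )]]] @ [T [F [P [A var]]] @ [T [F [P [A var]]]]]] <> [E [T [F [P [A var]]]] / [E [T [F [P [A var]]]]]]]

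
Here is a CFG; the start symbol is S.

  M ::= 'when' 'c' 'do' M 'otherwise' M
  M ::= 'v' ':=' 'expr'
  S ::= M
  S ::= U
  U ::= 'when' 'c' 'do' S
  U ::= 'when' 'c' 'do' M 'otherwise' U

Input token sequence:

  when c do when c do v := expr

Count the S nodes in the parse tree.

3

[S [U when c do [S [U when c do [S [M v := expr]]]]]]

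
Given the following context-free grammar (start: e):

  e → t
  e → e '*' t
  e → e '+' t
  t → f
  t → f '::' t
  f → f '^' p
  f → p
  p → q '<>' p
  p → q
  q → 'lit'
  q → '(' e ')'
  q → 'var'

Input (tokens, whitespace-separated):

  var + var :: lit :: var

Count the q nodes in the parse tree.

4

[e [e [t [f [p [q var]]]]] + [t [f [p [q var]]] :: [t [f [p [q lit]]] :: [t [f [p [q var]]]]]]]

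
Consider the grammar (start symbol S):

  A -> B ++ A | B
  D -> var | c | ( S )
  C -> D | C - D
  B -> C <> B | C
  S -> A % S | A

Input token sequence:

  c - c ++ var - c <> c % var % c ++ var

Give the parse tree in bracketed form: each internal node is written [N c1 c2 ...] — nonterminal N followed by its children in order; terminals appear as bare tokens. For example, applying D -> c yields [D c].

[S [A [B [C [C [D c]] - [D c]]] ++ [A [B [C [C [D var]] - [D c]] <> [B [C [D c]]]]]] % [S [A [B [C [D var]]]] % [S [A [B [C [D c]]] ++ [A [B [C [D var]]]]]]]]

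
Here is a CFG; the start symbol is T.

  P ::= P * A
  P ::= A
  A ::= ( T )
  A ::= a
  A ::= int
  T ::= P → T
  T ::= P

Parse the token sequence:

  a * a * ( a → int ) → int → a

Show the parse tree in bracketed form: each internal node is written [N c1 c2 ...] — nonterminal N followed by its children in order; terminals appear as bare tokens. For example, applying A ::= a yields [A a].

T
P → T
P * A → T
P * A * A → T
A * A * A → T
a * A * A → T
a * a * A → T
a * a * ( T ) → T
a * a * ( P → T ) → T
a * a * ( A → T ) → T
a * a * ( a → T ) → T
a * a * ( a → P ) → T
a * a * ( a → A ) → T
a * a * ( a → int ) → T
a * a * ( a → int ) → P → T
a * a * ( a → int ) → A → T
a * a * ( a → int ) → int → T
a * a * ( a → int ) → int → P
a * a * ( a → int ) → int → A
a * a * ( a → int ) → int → a

[T [P [P [P [A a]] * [A a]] * [A ( [T [P [A a]] → [T [P [A int]]]] )]] → [T [P [A int]] → [T [P [A a]]]]]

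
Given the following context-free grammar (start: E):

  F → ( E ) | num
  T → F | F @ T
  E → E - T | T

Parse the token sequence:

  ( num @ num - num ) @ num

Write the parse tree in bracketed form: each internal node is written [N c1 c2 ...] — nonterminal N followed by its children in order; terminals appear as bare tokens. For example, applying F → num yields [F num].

[E [T [F ( [E [E [T [F num] @ [T [F num]]]] - [T [F num]]] )] @ [T [F num]]]]

E
T
F @ T
( E ) @ T
( E - T ) @ T
( T - T ) @ T
( F @ T - T ) @ T
( num @ T - T ) @ T
( num @ F - T ) @ T
( num @ num - T ) @ T
( num @ num - F ) @ T
( num @ num - num ) @ T
( num @ num - num ) @ F
( num @ num - num ) @ num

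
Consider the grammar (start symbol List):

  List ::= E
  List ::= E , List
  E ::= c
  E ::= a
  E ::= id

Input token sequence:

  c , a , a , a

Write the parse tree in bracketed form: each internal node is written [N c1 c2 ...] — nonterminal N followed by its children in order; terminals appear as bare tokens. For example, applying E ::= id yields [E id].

List
E , List
c , List
c , E , List
c , a , List
c , a , E , List
c , a , a , List
c , a , a , E
c , a , a , a

[List [E c] , [List [E a] , [List [E a] , [List [E a]]]]]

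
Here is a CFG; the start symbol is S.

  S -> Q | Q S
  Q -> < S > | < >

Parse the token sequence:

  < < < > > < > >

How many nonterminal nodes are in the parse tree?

8

[S [Q < [S [Q < [S [Q < >]] >] [S [Q < >]]] >]]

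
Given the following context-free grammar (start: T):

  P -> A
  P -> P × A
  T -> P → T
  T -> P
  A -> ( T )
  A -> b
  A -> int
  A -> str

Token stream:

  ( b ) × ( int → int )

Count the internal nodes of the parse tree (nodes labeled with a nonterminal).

14

[T [P [P [A ( [T [P [A b]]] )]] × [A ( [T [P [A int]] → [T [P [A int]]]] )]]]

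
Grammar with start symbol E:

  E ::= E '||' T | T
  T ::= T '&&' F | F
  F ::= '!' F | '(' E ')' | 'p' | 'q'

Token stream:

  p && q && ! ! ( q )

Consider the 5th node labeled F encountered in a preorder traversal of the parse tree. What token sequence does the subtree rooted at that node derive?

( q )

[E [T [T [T [F p]] && [F q]] && [F ! [F ! [F ( [E [T [F q]]] )]]]]]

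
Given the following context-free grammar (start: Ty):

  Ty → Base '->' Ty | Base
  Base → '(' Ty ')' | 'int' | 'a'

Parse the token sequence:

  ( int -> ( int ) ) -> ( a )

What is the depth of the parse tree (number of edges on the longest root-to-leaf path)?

7

[Ty [Base ( [Ty [Base int] -> [Ty [Base ( [Ty [Base int]] )]]] )] -> [Ty [Base ( [Ty [Base a]] )]]]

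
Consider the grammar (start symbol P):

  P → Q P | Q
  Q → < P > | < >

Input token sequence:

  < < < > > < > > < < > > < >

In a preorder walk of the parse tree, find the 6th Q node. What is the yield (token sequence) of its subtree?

< >

[P [Q < [P [Q < [P [Q < >]] >] [P [Q < >]]] >] [P [Q < [P [Q < >]] >] [P [Q < >]]]]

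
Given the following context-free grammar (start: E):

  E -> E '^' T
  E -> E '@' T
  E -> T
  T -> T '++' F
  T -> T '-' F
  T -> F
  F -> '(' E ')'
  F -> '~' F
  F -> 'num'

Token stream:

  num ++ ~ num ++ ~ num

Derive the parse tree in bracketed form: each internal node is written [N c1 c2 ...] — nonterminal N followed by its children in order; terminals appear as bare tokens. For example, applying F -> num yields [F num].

[E [T [T [T [F num]] ++ [F ~ [F num]]] ++ [F ~ [F num]]]]

E
T
T ++ F
T ++ F ++ F
F ++ F ++ F
num ++ F ++ F
num ++ ~ F ++ F
num ++ ~ num ++ F
num ++ ~ num ++ ~ F
num ++ ~ num ++ ~ num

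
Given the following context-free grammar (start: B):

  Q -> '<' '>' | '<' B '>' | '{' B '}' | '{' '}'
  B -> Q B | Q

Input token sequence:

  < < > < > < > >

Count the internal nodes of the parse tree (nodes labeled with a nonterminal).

8

[B [Q < [B [Q < >] [B [Q < >] [B [Q < >]]]] >]]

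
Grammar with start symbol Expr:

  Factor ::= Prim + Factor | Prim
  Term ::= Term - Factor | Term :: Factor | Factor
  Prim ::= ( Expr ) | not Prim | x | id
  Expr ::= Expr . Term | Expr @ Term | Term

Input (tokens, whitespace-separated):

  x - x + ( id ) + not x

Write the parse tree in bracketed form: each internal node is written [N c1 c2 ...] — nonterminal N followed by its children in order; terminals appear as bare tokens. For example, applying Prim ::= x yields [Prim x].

[Expr [Term [Term [Factor [Prim x]]] - [Factor [Prim x] + [Factor [Prim ( [Expr [Term [Factor [Prim id]]]] )] + [Factor [Prim not [Prim x]]]]]]]

Expr
Term
Term - Factor
Factor - Factor
Prim - Factor
x - Factor
x - Prim + Factor
x - x + Factor
x - x + Prim + Factor
x - x + ( Expr ) + Factor
x - x + ( Term ) + Factor
x - x + ( Factor ) + Factor
x - x + ( Prim ) + Factor
x - x + ( id ) + Factor
x - x + ( id ) + Prim
x - x + ( id ) + not Prim
x - x + ( id ) + not x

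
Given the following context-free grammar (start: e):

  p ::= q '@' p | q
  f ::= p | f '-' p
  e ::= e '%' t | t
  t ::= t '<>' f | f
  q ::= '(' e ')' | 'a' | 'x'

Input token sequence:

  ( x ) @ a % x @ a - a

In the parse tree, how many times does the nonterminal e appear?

[e [e [t [f [p [q ( [e [t [f [p [q x]]]]] )] @ [p [q a]]]]]] % [t [f [f [p [q x] @ [p [q a]]]] - [p [q a]]]]]

3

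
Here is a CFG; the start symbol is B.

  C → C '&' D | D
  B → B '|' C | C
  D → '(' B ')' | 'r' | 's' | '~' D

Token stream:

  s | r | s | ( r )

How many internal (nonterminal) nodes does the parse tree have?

[B [B [B [B [C [D s]]] | [C [D r]]] | [C [D s]]] | [C [D ( [B [C [D r]]] )]]]

15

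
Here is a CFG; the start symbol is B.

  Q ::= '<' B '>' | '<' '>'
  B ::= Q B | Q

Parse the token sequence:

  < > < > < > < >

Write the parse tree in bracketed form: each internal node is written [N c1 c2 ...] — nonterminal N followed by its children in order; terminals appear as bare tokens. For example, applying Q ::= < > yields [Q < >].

[B [Q < >] [B [Q < >] [B [Q < >] [B [Q < >]]]]]

B
Q B
< > B
< > Q B
< > < > B
< > < > Q B
< > < > < > B
< > < > < > Q
< > < > < > < >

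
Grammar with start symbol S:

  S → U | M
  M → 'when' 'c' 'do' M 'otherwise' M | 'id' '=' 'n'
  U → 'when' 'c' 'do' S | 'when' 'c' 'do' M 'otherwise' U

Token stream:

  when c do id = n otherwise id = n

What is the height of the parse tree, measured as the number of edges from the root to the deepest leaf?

3

[S [M when c do [M id = n] otherwise [M id = n]]]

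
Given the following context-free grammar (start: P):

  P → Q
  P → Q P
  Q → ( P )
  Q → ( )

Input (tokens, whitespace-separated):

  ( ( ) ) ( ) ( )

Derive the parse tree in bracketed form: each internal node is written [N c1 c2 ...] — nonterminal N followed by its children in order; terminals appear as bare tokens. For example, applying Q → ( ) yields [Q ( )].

[P [Q ( [P [Q ( )]] )] [P [Q ( )] [P [Q ( )]]]]

P
Q P
( P ) P
( Q ) P
( ( ) ) P
( ( ) ) Q P
( ( ) ) ( ) P
( ( ) ) ( ) Q
( ( ) ) ( ) ( )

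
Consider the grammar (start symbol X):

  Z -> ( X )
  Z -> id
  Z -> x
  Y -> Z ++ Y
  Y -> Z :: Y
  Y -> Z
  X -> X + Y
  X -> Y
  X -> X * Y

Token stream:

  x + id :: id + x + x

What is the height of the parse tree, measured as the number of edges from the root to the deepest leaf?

6

[X [X [X [X [Y [Z x]]] + [Y [Z id] :: [Y [Z id]]]] + [Y [Z x]]] + [Y [Z x]]]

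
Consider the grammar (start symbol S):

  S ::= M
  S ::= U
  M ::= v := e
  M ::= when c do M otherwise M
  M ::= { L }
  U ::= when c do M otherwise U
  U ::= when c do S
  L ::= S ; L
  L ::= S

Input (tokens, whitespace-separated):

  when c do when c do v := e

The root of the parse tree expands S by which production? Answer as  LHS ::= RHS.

[S [U when c do [S [U when c do [S [M v := e]]]]]]

S ::= U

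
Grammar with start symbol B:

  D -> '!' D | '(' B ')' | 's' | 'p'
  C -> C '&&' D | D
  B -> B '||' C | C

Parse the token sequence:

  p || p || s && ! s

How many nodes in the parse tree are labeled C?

[B [B [B [C [D p]]] || [C [D p]]] || [C [C [D s]] && [D ! [D s]]]]

4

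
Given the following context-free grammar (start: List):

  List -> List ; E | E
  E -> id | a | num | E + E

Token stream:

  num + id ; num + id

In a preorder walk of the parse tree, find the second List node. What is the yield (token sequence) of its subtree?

[List [List [E [E num] + [E id]]] ; [E [E num] + [E id]]]

num + id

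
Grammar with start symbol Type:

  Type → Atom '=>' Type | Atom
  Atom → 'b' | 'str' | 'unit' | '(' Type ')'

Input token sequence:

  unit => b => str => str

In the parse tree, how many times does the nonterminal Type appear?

[Type [Atom unit] => [Type [Atom b] => [Type [Atom str] => [Type [Atom str]]]]]

4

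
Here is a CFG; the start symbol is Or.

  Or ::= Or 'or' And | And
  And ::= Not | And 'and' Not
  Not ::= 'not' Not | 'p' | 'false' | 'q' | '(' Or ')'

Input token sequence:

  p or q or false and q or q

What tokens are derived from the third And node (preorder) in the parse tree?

false and q

[Or [Or [Or [Or [And [Not p]]] or [And [Not q]]] or [And [And [Not false]] and [Not q]]] or [And [Not q]]]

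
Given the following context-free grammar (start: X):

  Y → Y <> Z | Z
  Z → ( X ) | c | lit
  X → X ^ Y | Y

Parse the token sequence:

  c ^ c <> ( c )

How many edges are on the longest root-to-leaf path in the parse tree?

[X [X [Y [Z c]]] ^ [Y [Y [Z c]] <> [Z ( [X [Y [Z c]]] )]]]

6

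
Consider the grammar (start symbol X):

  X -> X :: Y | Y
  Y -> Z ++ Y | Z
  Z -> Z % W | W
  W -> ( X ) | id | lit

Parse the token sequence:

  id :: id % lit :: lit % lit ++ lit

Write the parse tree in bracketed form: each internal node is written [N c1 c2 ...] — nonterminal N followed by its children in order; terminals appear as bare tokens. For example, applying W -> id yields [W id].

X
X :: Y
X :: Y :: Y
Y :: Y :: Y
Z :: Y :: Y
W :: Y :: Y
id :: Y :: Y
id :: Z :: Y
id :: Z % W :: Y
id :: W % W :: Y
id :: id % W :: Y
id :: id % lit :: Y
id :: id % lit :: Z ++ Y
id :: id % lit :: Z % W ++ Y
id :: id % lit :: W % W ++ Y
id :: id % lit :: lit % W ++ Y
id :: id % lit :: lit % lit ++ Y
id :: id % lit :: lit % lit ++ Z
id :: id % lit :: lit % lit ++ W
id :: id % lit :: lit % lit ++ lit

[X [X [X [Y [Z [W id]]]] :: [Y [Z [Z [W id]] % [W lit]]]] :: [Y [Z [Z [W lit]] % [W lit]] ++ [Y [Z [W lit]]]]]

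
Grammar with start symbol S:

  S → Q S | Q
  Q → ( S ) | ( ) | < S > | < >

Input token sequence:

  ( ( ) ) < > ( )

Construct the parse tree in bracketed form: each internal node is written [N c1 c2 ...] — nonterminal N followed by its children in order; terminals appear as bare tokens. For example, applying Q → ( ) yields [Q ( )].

[S [Q ( [S [Q ( )]] )] [S [Q < >] [S [Q ( )]]]]

S
Q S
( S ) S
( Q ) S
( ( ) ) S
( ( ) ) Q S
( ( ) ) < > S
( ( ) ) < > Q
( ( ) ) < > ( )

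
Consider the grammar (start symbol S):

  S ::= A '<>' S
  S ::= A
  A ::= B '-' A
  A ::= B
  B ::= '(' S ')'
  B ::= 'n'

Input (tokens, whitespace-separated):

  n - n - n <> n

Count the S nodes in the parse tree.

2

[S [A [B n] - [A [B n] - [A [B n]]]] <> [S [A [B n]]]]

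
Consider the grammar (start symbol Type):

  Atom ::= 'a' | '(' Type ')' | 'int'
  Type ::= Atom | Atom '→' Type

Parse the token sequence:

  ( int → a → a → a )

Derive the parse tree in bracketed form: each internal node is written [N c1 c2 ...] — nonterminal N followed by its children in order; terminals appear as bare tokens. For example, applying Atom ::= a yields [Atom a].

[Type [Atom ( [Type [Atom int] → [Type [Atom a] → [Type [Atom a] → [Type [Atom a]]]]] )]]

Type
Atom
( Type )
( Atom → Type )
( int → Type )
( int → Atom → Type )
( int → a → Type )
( int → a → Atom → Type )
( int → a → a → Type )
( int → a → a → Atom )
( int → a → a → a )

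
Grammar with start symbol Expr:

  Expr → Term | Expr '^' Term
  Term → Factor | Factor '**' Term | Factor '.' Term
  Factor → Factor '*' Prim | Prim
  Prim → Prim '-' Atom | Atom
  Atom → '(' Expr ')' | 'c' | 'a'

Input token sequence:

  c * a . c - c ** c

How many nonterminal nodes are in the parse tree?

[Expr [Term [Factor [Factor [Prim [Atom c]]] * [Prim [Atom a]]] . [Term [Factor [Prim [Prim [Atom c]] - [Atom c]]] ** [Term [Factor [Prim [Atom c]]]]]]]

18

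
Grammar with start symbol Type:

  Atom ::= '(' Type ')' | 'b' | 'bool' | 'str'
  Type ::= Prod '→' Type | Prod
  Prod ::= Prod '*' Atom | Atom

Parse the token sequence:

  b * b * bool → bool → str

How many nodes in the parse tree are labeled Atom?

[Type [Prod [Prod [Prod [Atom b]] * [Atom b]] * [Atom bool]] → [Type [Prod [Atom bool]] → [Type [Prod [Atom str]]]]]

5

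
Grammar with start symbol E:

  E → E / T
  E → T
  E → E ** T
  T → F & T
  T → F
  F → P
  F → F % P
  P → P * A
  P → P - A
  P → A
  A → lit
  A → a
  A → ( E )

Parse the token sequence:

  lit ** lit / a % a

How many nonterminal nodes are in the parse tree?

18

[E [E [E [T [F [P [A lit]]]]] ** [T [F [P [A lit]]]]] / [T [F [F [P [A a]]] % [P [A a]]]]]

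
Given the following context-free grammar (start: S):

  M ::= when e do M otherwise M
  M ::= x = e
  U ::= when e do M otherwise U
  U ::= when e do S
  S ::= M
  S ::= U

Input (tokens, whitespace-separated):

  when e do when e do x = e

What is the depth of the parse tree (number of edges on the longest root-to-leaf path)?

6

[S [U when e do [S [U when e do [S [M x = e]]]]]]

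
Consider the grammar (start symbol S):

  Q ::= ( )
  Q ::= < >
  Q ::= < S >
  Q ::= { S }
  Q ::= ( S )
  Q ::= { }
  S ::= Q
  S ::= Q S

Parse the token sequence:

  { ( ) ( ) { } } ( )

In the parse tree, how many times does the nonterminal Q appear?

[S [Q { [S [Q ( )] [S [Q ( )] [S [Q { }]]]] }] [S [Q ( )]]]

5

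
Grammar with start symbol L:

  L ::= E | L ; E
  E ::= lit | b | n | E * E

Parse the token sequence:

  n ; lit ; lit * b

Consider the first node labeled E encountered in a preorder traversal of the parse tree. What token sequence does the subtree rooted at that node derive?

[L [L [L [E n]] ; [E lit]] ; [E [E lit] * [E b]]]

n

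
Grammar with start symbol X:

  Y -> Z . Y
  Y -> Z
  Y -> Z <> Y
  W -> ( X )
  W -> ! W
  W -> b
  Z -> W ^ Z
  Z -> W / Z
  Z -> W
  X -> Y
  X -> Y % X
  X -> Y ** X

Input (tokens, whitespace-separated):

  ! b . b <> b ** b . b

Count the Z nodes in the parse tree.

5

[X [Y [Z [W ! [W b]]] . [Y [Z [W b]] <> [Y [Z [W b]]]]] ** [X [Y [Z [W b]] . [Y [Z [W b]]]]]]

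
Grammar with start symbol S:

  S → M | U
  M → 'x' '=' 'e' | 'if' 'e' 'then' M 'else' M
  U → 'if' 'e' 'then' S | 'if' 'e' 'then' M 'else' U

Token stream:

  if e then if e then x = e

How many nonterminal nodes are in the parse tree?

[S [U if e then [S [U if e then [S [M x = e]]]]]]

6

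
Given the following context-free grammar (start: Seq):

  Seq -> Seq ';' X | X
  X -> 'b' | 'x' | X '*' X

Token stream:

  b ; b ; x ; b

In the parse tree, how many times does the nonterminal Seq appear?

[Seq [Seq [Seq [Seq [X b]] ; [X b]] ; [X x]] ; [X b]]

4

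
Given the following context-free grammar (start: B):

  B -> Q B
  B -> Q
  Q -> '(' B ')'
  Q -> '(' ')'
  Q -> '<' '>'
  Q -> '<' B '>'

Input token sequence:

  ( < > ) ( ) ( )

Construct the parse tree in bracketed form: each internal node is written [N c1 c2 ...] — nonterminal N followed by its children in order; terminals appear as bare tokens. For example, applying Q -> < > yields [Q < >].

B
Q B
( B ) B
( Q ) B
( < > ) B
( < > ) Q B
( < > ) ( ) B
( < > ) ( ) Q
( < > ) ( ) ( )

[B [Q ( [B [Q < >]] )] [B [Q ( )] [B [Q ( )]]]]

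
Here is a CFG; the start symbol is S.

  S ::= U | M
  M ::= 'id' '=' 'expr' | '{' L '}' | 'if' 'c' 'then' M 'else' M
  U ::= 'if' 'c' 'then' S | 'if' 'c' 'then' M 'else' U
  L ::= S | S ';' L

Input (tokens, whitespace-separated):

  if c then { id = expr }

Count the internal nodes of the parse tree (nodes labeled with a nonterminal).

[S [U if c then [S [M { [L [S [M id = expr]]] }]]]]

7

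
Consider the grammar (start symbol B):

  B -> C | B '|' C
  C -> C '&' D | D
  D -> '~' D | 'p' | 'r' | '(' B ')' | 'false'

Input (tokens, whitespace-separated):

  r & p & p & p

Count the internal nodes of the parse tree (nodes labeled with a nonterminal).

[B [C [C [C [C [D r]] & [D p]] & [D p]] & [D p]]]

9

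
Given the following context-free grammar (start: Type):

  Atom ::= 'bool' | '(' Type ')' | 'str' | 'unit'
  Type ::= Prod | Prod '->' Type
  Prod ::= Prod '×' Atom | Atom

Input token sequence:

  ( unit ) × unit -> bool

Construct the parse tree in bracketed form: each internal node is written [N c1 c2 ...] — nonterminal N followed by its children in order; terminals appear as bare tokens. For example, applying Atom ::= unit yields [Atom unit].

[Type [Prod [Prod [Atom ( [Type [Prod [Atom unit]]] )]] × [Atom unit]] -> [Type [Prod [Atom bool]]]]

Type
Prod -> Type
Prod × Atom -> Type
Atom × Atom -> Type
( Type ) × Atom -> Type
( Prod ) × Atom -> Type
( Atom ) × Atom -> Type
( unit ) × Atom -> Type
( unit ) × unit -> Type
( unit ) × unit -> Prod
( unit ) × unit -> Atom
( unit ) × unit -> bool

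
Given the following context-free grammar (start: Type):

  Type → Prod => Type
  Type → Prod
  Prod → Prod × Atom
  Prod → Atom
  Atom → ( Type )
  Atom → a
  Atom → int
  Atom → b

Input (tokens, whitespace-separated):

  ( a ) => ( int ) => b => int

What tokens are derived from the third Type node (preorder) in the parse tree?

[Type [Prod [Atom ( [Type [Prod [Atom a]]] )]] => [Type [Prod [Atom ( [Type [Prod [Atom int]]] )]] => [Type [Prod [Atom b]] => [Type [Prod [Atom int]]]]]]

( int ) => b => int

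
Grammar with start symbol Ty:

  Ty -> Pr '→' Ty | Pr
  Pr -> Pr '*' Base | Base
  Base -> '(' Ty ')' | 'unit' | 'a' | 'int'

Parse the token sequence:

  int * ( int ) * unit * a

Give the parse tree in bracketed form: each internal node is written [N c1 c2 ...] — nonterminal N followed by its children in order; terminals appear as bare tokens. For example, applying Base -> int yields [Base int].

Ty
Pr
Pr * Base
Pr * Base * Base
Pr * Base * Base * Base
Base * Base * Base * Base
int * Base * Base * Base
int * ( Ty ) * Base * Base
int * ( Pr ) * Base * Base
int * ( Base ) * Base * Base
int * ( int ) * Base * Base
int * ( int ) * unit * Base
int * ( int ) * unit * a

[Ty [Pr [Pr [Pr [Pr [Base int]] * [Base ( [Ty [Pr [Base int]]] )]] * [Base unit]] * [Base a]]]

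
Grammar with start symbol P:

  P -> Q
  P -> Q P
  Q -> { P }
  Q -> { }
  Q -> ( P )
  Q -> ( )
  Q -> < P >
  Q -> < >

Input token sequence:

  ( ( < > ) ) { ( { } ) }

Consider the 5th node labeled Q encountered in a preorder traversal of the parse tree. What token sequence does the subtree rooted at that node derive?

[P [Q ( [P [Q ( [P [Q < >]] )]] )] [P [Q { [P [Q ( [P [Q { }]] )]] }]]]

( { } )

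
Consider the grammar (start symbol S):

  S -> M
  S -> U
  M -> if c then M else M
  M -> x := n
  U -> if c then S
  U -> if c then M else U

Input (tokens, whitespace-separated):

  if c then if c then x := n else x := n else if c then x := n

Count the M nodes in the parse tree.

4

[S [U if c then [M if c then [M x := n] else [M x := n]] else [U if c then [S [M x := n]]]]]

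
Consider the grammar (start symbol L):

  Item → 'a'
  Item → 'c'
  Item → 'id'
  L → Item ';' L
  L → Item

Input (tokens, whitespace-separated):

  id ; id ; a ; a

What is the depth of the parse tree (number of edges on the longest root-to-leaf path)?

5

[L [Item id] ; [L [Item id] ; [L [Item a] ; [L [Item a]]]]]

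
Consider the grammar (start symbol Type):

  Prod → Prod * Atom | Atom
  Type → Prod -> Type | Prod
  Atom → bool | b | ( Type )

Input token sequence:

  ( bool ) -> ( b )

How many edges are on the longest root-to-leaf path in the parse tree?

[Type [Prod [Atom ( [Type [Prod [Atom bool]]] )]] -> [Type [Prod [Atom ( [Type [Prod [Atom b]]] )]]]]

7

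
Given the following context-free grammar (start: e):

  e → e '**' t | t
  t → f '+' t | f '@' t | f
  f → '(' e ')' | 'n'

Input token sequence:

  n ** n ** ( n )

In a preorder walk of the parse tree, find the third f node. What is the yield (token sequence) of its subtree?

( n )

[e [e [e [t [f n]]] ** [t [f n]]] ** [t [f ( [e [t [f n]]] )]]]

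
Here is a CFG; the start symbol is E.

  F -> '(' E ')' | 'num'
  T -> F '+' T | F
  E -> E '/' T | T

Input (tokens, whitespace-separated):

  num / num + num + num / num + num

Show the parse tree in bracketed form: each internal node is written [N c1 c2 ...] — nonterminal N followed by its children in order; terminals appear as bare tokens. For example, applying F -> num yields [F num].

E
E / T
E / T / T
T / T / T
F / T / T
num / T / T
num / F + T / T
num / num + T / T
num / num + F + T / T
num / num + num + T / T
num / num + num + F / T
num / num + num + num / T
num / num + num + num / F + T
num / num + num + num / num + T
num / num + num + num / num + F
num / num + num + num / num + num

[E [E [E [T [F num]]] / [T [F num] + [T [F num] + [T [F num]]]]] / [T [F num] + [T [F num]]]]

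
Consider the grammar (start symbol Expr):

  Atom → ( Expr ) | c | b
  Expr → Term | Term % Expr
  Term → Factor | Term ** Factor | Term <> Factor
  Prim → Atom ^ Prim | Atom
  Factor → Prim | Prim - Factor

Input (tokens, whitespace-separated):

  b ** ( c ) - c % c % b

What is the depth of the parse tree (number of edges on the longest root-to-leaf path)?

[Expr [Term [Term [Factor [Prim [Atom b]]]] ** [Factor [Prim [Atom ( [Expr [Term [Factor [Prim [Atom c]]]]] )]] - [Factor [Prim [Atom c]]]]] % [Expr [Term [Factor [Prim [Atom c]]]] % [Expr [Term [Factor [Prim [Atom b]]]]]]]

10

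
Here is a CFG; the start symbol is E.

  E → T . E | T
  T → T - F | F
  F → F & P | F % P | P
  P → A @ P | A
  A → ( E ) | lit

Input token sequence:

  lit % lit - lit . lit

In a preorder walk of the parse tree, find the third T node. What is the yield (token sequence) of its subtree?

[E [T [T [F [F [P [A lit]]] % [P [A lit]]]] - [F [P [A lit]]]] . [E [T [F [P [A lit]]]]]]

lit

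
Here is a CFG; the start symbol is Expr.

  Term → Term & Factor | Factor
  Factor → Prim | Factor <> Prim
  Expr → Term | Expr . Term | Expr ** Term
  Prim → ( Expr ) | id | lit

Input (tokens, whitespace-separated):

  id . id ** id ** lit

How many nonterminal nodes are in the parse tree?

16

[Expr [Expr [Expr [Expr [Term [Factor [Prim id]]]] . [Term [Factor [Prim id]]]] ** [Term [Factor [Prim id]]]] ** [Term [Factor [Prim lit]]]]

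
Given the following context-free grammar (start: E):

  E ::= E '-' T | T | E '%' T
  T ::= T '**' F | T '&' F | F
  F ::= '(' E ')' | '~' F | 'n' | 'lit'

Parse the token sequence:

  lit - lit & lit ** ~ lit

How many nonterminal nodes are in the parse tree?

11

[E [E [T [F lit]]] - [T [T [T [F lit]] & [F lit]] ** [F ~ [F lit]]]]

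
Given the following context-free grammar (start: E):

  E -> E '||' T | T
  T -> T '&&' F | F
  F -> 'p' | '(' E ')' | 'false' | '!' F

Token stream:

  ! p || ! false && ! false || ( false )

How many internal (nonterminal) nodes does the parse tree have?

17

[E [E [E [T [F ! [F p]]]] || [T [T [F ! [F false]]] && [F ! [F false]]]] || [T [F ( [E [T [F false]]] )]]]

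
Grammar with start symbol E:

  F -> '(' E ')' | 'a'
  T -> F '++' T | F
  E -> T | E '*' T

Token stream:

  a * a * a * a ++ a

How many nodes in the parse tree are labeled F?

5

[E [E [E [E [T [F a]]] * [T [F a]]] * [T [F a]]] * [T [F a] ++ [T [F a]]]]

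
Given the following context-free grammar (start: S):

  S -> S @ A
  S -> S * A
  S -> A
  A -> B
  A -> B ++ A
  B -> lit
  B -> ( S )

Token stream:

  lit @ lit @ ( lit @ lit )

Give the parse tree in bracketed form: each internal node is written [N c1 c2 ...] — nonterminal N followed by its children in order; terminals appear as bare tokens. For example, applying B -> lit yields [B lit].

S
S @ A
S @ A @ A
A @ A @ A
B @ A @ A
lit @ A @ A
lit @ B @ A
lit @ lit @ A
lit @ lit @ B
lit @ lit @ ( S )
lit @ lit @ ( S @ A )
lit @ lit @ ( A @ A )
lit @ lit @ ( B @ A )
lit @ lit @ ( lit @ A )
lit @ lit @ ( lit @ B )
lit @ lit @ ( lit @ lit )

[S [S [S [A [B lit]]] @ [A [B lit]]] @ [A [B ( [S [S [A [B lit]]] @ [A [B lit]]] )]]]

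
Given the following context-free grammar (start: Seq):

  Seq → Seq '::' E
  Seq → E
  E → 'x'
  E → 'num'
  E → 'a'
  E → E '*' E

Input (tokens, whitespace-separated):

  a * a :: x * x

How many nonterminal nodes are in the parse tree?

[Seq [Seq [E [E a] * [E a]]] :: [E [E x] * [E x]]]

8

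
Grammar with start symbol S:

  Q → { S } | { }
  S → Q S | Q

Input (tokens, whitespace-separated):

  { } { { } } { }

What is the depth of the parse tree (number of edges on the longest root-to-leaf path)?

5

[S [Q { }] [S [Q { [S [Q { }]] }] [S [Q { }]]]]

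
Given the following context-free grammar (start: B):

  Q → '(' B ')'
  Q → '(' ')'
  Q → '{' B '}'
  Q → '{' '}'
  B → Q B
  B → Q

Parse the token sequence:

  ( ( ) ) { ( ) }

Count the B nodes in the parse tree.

4

[B [Q ( [B [Q ( )]] )] [B [Q { [B [Q ( )]] }]]]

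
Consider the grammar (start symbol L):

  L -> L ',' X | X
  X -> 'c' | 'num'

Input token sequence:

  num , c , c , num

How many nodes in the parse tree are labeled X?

[L [L [L [L [X num]] , [X c]] , [X c]] , [X num]]

4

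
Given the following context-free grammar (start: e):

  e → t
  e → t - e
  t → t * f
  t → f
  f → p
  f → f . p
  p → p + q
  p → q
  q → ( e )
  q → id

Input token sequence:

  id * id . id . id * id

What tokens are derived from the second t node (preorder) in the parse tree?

id * id . id . id

[e [t [t [t [f [p [q id]]]] * [f [f [f [p [q id]]] . [p [q id]]] . [p [q id]]]] * [f [p [q id]]]]]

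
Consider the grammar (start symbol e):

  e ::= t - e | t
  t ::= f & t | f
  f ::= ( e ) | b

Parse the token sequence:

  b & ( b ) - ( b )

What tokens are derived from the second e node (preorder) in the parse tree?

b

[e [t [f b] & [t [f ( [e [t [f b]]] )]]] - [e [t [f ( [e [t [f b]]] )]]]]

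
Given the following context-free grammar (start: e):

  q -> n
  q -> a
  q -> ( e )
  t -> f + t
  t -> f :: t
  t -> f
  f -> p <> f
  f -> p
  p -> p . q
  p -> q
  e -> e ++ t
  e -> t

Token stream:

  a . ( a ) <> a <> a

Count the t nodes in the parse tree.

2

[e [t [f [p [p [q a]] . [q ( [e [t [f [p [q a]]]]] )]] <> [f [p [q a]] <> [f [p [q a]]]]]]]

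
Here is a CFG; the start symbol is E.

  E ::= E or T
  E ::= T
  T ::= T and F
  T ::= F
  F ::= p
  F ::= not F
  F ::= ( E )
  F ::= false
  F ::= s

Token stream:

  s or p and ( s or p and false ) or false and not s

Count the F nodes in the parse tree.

9

[E [E [E [T [F s]]] or [T [T [F p]] and [F ( [E [E [T [F s]]] or [T [T [F p]] and [F false]]] )]]] or [T [T [F false]] and [F not [F s]]]]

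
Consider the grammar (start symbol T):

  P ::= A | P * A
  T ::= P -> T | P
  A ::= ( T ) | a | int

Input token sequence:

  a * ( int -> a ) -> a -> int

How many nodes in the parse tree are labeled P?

[T [P [P [A a]] * [A ( [T [P [A int]] -> [T [P [A a]]]] )]] -> [T [P [A a]] -> [T [P [A int]]]]]

6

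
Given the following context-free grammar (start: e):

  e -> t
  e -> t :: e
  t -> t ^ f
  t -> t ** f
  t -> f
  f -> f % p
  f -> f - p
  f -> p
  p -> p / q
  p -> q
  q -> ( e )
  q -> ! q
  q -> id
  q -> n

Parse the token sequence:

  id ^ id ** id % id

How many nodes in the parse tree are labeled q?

4

[e [t [t [t [f [p [q id]]]] ^ [f [p [q id]]]] ** [f [f [p [q id]]] % [p [q id]]]]]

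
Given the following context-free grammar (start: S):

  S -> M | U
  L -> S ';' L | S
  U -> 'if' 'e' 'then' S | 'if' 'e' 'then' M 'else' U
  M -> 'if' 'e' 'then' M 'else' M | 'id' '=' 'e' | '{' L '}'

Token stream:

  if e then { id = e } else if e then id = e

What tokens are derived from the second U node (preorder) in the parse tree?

[S [U if e then [M { [L [S [M id = e]]] }] else [U if e then [S [M id = e]]]]]

if e then id = e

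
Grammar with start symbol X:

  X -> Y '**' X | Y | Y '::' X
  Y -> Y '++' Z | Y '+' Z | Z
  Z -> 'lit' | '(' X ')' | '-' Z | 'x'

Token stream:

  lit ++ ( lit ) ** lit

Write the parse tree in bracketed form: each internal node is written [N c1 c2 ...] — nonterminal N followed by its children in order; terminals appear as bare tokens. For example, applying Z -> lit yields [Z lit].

[X [Y [Y [Z lit]] ++ [Z ( [X [Y [Z lit]]] )]] ** [X [Y [Z lit]]]]

X
Y ** X
Y ++ Z ** X
Z ++ Z ** X
lit ++ Z ** X
lit ++ ( X ) ** X
lit ++ ( Y ) ** X
lit ++ ( Z ) ** X
lit ++ ( lit ) ** X
lit ++ ( lit ) ** Y
lit ++ ( lit ) ** Z
lit ++ ( lit ) ** lit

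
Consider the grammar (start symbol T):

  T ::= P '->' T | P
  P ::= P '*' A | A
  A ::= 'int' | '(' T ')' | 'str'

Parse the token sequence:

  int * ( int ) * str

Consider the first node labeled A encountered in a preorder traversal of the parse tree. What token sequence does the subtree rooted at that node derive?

int

[T [P [P [P [A int]] * [A ( [T [P [A int]]] )]] * [A str]]]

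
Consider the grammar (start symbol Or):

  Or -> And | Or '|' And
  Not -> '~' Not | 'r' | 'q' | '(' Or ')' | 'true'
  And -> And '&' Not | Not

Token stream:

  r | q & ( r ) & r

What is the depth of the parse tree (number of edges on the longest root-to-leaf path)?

[Or [Or [And [Not r]]] | [And [And [And [Not q]] & [Not ( [Or [And [Not r]]] )]] & [Not r]]]

7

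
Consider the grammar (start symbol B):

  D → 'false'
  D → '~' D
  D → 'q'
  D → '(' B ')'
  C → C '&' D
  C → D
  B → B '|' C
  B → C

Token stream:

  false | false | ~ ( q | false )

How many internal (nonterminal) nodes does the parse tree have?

[B [B [B [C [D false]]] | [C [D false]]] | [C [D ~ [D ( [B [B [C [D q]]] | [C [D false]]] )]]]]

16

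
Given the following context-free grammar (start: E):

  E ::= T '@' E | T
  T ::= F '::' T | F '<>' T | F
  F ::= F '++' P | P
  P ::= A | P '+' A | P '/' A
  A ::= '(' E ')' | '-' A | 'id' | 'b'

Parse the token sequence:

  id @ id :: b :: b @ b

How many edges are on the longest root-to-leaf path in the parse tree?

8

[E [T [F [P [A id]]]] @ [E [T [F [P [A id]]] :: [T [F [P [A b]]] :: [T [F [P [A b]]]]]] @ [E [T [F [P [A b]]]]]]]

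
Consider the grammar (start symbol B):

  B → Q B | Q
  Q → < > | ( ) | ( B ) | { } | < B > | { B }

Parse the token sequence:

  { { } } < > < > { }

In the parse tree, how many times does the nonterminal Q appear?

[B [Q { [B [Q { }]] }] [B [Q < >] [B [Q < >] [B [Q { }]]]]]

5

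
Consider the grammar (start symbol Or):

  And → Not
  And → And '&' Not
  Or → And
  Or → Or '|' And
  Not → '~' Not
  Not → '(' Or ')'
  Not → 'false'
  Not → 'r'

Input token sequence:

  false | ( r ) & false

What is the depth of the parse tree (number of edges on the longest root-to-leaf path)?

7

[Or [Or [And [Not false]]] | [And [And [Not ( [Or [And [Not r]]] )]] & [Not false]]]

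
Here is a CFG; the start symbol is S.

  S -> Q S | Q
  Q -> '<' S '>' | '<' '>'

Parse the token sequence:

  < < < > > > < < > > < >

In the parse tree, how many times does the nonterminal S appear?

[S [Q < [S [Q < [S [Q < >]] >]] >] [S [Q < [S [Q < >]] >] [S [Q < >]]]]

6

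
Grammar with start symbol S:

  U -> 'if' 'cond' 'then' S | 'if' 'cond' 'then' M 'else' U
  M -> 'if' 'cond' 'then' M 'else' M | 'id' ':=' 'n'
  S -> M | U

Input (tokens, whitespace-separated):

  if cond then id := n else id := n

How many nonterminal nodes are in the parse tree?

4

[S [M if cond then [M id := n] else [M id := n]]]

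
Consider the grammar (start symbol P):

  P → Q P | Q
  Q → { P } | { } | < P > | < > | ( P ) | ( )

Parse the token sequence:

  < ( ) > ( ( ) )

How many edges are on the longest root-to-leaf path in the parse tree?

[P [Q < [P [Q ( )]] >] [P [Q ( [P [Q ( )]] )]]]

5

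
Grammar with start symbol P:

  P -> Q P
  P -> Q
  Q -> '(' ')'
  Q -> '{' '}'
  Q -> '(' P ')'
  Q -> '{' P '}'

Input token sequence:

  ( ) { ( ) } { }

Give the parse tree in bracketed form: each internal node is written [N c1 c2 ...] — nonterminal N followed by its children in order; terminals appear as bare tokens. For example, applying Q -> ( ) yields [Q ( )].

P
Q P
( ) P
( ) Q P
( ) { P } P
( ) { Q } P
( ) { ( ) } P
( ) { ( ) } Q
( ) { ( ) } { }

[P [Q ( )] [P [Q { [P [Q ( )]] }] [P [Q { }]]]]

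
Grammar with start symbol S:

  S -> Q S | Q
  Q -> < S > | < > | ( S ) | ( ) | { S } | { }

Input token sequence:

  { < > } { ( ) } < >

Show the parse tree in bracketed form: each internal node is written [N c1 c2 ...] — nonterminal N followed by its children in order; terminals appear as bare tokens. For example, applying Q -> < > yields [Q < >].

S
Q S
{ S } S
{ Q } S
{ < > } S
{ < > } Q S
{ < > } { S } S
{ < > } { Q } S
{ < > } { ( ) } S
{ < > } { ( ) } Q
{ < > } { ( ) } < >

[S [Q { [S [Q < >]] }] [S [Q { [S [Q ( )]] }] [S [Q < >]]]]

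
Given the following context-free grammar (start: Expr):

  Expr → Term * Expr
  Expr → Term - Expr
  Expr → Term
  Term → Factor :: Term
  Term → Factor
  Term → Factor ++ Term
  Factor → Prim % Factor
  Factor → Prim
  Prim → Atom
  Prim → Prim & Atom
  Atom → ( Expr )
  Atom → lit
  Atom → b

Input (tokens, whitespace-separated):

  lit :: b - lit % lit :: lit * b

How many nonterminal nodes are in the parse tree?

26

[Expr [Term [Factor [Prim [Atom lit]]] :: [Term [Factor [Prim [Atom b]]]]] - [Expr [Term [Factor [Prim [Atom lit]] % [Factor [Prim [Atom lit]]]] :: [Term [Factor [Prim [Atom lit]]]]] * [Expr [Term [Factor [Prim [Atom b]]]]]]]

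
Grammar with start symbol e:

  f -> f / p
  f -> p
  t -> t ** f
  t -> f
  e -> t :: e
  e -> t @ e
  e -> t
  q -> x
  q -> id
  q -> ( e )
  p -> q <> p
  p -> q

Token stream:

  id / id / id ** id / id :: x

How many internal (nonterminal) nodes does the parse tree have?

[e [t [t [f [f [f [p [q id]]] / [p [q id]]] / [p [q id]]]] ** [f [f [p [q id]]] / [p [q id]]]] :: [e [t [f [p [q x]]]]]]

23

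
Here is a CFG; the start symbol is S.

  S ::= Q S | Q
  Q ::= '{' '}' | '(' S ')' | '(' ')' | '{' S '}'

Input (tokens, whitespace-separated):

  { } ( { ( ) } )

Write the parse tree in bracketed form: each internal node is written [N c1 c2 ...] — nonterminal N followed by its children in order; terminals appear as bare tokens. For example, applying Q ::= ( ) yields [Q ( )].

S
Q S
{ } S
{ } Q
{ } ( S )
{ } ( Q )
{ } ( { S } )
{ } ( { Q } )
{ } ( { ( ) } )

[S [Q { }] [S [Q ( [S [Q { [S [Q ( )]] }]] )]]]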